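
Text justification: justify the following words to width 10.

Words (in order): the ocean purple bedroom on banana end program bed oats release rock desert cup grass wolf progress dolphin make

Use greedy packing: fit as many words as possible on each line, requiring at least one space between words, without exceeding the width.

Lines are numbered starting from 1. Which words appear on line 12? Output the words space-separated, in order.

Answer: dolphin

Derivation:
Line 1: ['the', 'ocean'] (min_width=9, slack=1)
Line 2: ['purple'] (min_width=6, slack=4)
Line 3: ['bedroom', 'on'] (min_width=10, slack=0)
Line 4: ['banana', 'end'] (min_width=10, slack=0)
Line 5: ['program'] (min_width=7, slack=3)
Line 6: ['bed', 'oats'] (min_width=8, slack=2)
Line 7: ['release'] (min_width=7, slack=3)
Line 8: ['rock'] (min_width=4, slack=6)
Line 9: ['desert', 'cup'] (min_width=10, slack=0)
Line 10: ['grass', 'wolf'] (min_width=10, slack=0)
Line 11: ['progress'] (min_width=8, slack=2)
Line 12: ['dolphin'] (min_width=7, slack=3)
Line 13: ['make'] (min_width=4, slack=6)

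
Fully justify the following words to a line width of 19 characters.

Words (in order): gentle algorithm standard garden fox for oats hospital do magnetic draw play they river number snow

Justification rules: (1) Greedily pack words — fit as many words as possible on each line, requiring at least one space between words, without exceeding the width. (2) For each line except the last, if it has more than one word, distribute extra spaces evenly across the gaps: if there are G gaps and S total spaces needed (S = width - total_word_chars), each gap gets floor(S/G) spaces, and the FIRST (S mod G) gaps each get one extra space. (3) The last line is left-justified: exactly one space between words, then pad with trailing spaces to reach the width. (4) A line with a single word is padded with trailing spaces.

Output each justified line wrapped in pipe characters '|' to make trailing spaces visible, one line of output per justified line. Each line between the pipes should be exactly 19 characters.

Answer: |gentle    algorithm|
|standard garden fox|
|for  oats  hospital|
|do   magnetic  draw|
|play   they   river|
|number snow        |

Derivation:
Line 1: ['gentle', 'algorithm'] (min_width=16, slack=3)
Line 2: ['standard', 'garden', 'fox'] (min_width=19, slack=0)
Line 3: ['for', 'oats', 'hospital'] (min_width=17, slack=2)
Line 4: ['do', 'magnetic', 'draw'] (min_width=16, slack=3)
Line 5: ['play', 'they', 'river'] (min_width=15, slack=4)
Line 6: ['number', 'snow'] (min_width=11, slack=8)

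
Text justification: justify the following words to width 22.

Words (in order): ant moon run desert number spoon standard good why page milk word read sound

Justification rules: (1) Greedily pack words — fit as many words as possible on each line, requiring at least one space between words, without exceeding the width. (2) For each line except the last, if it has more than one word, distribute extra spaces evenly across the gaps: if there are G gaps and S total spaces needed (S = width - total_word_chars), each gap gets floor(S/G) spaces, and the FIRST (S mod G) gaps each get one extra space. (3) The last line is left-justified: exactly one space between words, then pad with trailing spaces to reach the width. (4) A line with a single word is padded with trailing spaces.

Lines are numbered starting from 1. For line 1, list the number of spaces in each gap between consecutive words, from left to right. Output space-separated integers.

Answer: 2 2 2

Derivation:
Line 1: ['ant', 'moon', 'run', 'desert'] (min_width=19, slack=3)
Line 2: ['number', 'spoon', 'standard'] (min_width=21, slack=1)
Line 3: ['good', 'why', 'page', 'milk'] (min_width=18, slack=4)
Line 4: ['word', 'read', 'sound'] (min_width=15, slack=7)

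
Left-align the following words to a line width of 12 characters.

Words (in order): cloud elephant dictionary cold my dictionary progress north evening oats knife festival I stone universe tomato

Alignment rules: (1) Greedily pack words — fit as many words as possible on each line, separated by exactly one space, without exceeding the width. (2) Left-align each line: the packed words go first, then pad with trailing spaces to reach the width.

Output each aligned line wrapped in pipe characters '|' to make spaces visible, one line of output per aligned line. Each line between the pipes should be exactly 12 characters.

Answer: |cloud       |
|elephant    |
|dictionary  |
|cold my     |
|dictionary  |
|progress    |
|north       |
|evening oats|
|knife       |
|festival I  |
|stone       |
|universe    |
|tomato      |

Derivation:
Line 1: ['cloud'] (min_width=5, slack=7)
Line 2: ['elephant'] (min_width=8, slack=4)
Line 3: ['dictionary'] (min_width=10, slack=2)
Line 4: ['cold', 'my'] (min_width=7, slack=5)
Line 5: ['dictionary'] (min_width=10, slack=2)
Line 6: ['progress'] (min_width=8, slack=4)
Line 7: ['north'] (min_width=5, slack=7)
Line 8: ['evening', 'oats'] (min_width=12, slack=0)
Line 9: ['knife'] (min_width=5, slack=7)
Line 10: ['festival', 'I'] (min_width=10, slack=2)
Line 11: ['stone'] (min_width=5, slack=7)
Line 12: ['universe'] (min_width=8, slack=4)
Line 13: ['tomato'] (min_width=6, slack=6)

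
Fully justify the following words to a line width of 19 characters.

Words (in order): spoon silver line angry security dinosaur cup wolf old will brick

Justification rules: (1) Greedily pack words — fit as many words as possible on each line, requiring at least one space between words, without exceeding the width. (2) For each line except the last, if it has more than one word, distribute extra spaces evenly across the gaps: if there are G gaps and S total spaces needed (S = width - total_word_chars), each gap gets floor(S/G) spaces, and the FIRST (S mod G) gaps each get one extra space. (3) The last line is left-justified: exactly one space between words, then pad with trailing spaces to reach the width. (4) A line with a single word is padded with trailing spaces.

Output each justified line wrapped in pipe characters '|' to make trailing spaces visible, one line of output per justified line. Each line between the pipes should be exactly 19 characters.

Line 1: ['spoon', 'silver', 'line'] (min_width=17, slack=2)
Line 2: ['angry', 'security'] (min_width=14, slack=5)
Line 3: ['dinosaur', 'cup', 'wolf'] (min_width=17, slack=2)
Line 4: ['old', 'will', 'brick'] (min_width=14, slack=5)

Answer: |spoon  silver  line|
|angry      security|
|dinosaur  cup  wolf|
|old will brick     |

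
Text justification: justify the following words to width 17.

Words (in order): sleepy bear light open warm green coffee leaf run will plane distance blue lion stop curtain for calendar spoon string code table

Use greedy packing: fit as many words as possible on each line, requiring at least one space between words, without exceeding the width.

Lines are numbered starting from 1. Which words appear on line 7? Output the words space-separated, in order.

Line 1: ['sleepy', 'bear', 'light'] (min_width=17, slack=0)
Line 2: ['open', 'warm', 'green'] (min_width=15, slack=2)
Line 3: ['coffee', 'leaf', 'run'] (min_width=15, slack=2)
Line 4: ['will', 'plane'] (min_width=10, slack=7)
Line 5: ['distance', 'blue'] (min_width=13, slack=4)
Line 6: ['lion', 'stop', 'curtain'] (min_width=17, slack=0)
Line 7: ['for', 'calendar'] (min_width=12, slack=5)
Line 8: ['spoon', 'string', 'code'] (min_width=17, slack=0)
Line 9: ['table'] (min_width=5, slack=12)

Answer: for calendar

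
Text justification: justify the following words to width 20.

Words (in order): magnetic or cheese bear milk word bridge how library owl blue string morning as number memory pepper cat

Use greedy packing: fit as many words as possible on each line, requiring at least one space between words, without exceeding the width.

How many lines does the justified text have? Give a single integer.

Line 1: ['magnetic', 'or', 'cheese'] (min_width=18, slack=2)
Line 2: ['bear', 'milk', 'word'] (min_width=14, slack=6)
Line 3: ['bridge', 'how', 'library'] (min_width=18, slack=2)
Line 4: ['owl', 'blue', 'string'] (min_width=15, slack=5)
Line 5: ['morning', 'as', 'number'] (min_width=17, slack=3)
Line 6: ['memory', 'pepper', 'cat'] (min_width=17, slack=3)
Total lines: 6

Answer: 6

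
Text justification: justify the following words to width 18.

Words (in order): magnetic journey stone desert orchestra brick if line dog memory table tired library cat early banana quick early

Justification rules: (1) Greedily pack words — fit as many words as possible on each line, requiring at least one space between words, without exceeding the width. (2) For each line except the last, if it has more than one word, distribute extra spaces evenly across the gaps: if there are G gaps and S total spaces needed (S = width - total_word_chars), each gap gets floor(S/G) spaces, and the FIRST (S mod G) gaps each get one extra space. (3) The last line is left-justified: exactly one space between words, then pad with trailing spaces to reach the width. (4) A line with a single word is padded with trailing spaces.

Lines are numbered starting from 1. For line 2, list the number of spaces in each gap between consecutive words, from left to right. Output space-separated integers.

Line 1: ['magnetic', 'journey'] (min_width=16, slack=2)
Line 2: ['stone', 'desert'] (min_width=12, slack=6)
Line 3: ['orchestra', 'brick', 'if'] (min_width=18, slack=0)
Line 4: ['line', 'dog', 'memory'] (min_width=15, slack=3)
Line 5: ['table', 'tired'] (min_width=11, slack=7)
Line 6: ['library', 'cat', 'early'] (min_width=17, slack=1)
Line 7: ['banana', 'quick', 'early'] (min_width=18, slack=0)

Answer: 7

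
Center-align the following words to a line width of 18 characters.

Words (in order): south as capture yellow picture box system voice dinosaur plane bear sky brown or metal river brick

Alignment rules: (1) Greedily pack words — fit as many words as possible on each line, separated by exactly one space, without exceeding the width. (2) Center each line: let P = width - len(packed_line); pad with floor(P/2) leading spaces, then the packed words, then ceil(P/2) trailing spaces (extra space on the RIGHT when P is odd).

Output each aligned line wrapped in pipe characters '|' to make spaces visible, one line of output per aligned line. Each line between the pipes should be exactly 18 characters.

Line 1: ['south', 'as', 'capture'] (min_width=16, slack=2)
Line 2: ['yellow', 'picture', 'box'] (min_width=18, slack=0)
Line 3: ['system', 'voice'] (min_width=12, slack=6)
Line 4: ['dinosaur', 'plane'] (min_width=14, slack=4)
Line 5: ['bear', 'sky', 'brown', 'or'] (min_width=17, slack=1)
Line 6: ['metal', 'river', 'brick'] (min_width=17, slack=1)

Answer: | south as capture |
|yellow picture box|
|   system voice   |
|  dinosaur plane  |
|bear sky brown or |
|metal river brick |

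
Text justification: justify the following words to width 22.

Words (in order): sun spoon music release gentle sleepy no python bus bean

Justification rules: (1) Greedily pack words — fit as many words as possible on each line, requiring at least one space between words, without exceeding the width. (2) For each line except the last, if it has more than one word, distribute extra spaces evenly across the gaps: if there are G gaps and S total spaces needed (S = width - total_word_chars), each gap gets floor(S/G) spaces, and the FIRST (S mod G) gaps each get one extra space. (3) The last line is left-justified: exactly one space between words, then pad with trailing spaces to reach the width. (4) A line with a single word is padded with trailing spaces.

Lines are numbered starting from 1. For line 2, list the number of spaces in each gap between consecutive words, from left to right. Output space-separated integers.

Line 1: ['sun', 'spoon', 'music'] (min_width=15, slack=7)
Line 2: ['release', 'gentle', 'sleepy'] (min_width=21, slack=1)
Line 3: ['no', 'python', 'bus', 'bean'] (min_width=18, slack=4)

Answer: 2 1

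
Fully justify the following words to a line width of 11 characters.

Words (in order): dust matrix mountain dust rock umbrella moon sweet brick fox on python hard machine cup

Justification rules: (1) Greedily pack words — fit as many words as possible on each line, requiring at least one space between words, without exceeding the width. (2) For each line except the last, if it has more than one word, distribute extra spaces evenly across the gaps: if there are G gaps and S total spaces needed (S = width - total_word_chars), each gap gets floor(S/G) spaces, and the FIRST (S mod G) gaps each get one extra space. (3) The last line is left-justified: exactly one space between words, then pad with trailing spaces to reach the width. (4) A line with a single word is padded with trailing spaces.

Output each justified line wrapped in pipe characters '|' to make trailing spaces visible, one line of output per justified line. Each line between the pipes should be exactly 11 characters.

Line 1: ['dust', 'matrix'] (min_width=11, slack=0)
Line 2: ['mountain'] (min_width=8, slack=3)
Line 3: ['dust', 'rock'] (min_width=9, slack=2)
Line 4: ['umbrella'] (min_width=8, slack=3)
Line 5: ['moon', 'sweet'] (min_width=10, slack=1)
Line 6: ['brick', 'fox'] (min_width=9, slack=2)
Line 7: ['on', 'python'] (min_width=9, slack=2)
Line 8: ['hard'] (min_width=4, slack=7)
Line 9: ['machine', 'cup'] (min_width=11, slack=0)

Answer: |dust matrix|
|mountain   |
|dust   rock|
|umbrella   |
|moon  sweet|
|brick   fox|
|on   python|
|hard       |
|machine cup|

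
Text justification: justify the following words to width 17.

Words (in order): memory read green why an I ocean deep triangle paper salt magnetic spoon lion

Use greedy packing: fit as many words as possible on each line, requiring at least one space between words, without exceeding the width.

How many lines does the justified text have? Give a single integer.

Answer: 6

Derivation:
Line 1: ['memory', 'read', 'green'] (min_width=17, slack=0)
Line 2: ['why', 'an', 'I', 'ocean'] (min_width=14, slack=3)
Line 3: ['deep', 'triangle'] (min_width=13, slack=4)
Line 4: ['paper', 'salt'] (min_width=10, slack=7)
Line 5: ['magnetic', 'spoon'] (min_width=14, slack=3)
Line 6: ['lion'] (min_width=4, slack=13)
Total lines: 6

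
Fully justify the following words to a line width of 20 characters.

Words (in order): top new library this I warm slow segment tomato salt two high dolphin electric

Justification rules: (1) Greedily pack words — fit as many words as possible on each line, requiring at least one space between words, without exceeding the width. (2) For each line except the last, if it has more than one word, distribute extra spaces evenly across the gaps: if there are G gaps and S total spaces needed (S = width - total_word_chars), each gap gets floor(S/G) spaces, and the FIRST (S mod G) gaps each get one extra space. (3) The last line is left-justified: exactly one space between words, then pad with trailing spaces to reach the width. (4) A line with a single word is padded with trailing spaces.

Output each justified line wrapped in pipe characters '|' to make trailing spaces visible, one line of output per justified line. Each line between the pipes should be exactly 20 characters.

Answer: |top new library this|
|I  warm slow segment|
|tomato salt two high|
|dolphin electric    |

Derivation:
Line 1: ['top', 'new', 'library', 'this'] (min_width=20, slack=0)
Line 2: ['I', 'warm', 'slow', 'segment'] (min_width=19, slack=1)
Line 3: ['tomato', 'salt', 'two', 'high'] (min_width=20, slack=0)
Line 4: ['dolphin', 'electric'] (min_width=16, slack=4)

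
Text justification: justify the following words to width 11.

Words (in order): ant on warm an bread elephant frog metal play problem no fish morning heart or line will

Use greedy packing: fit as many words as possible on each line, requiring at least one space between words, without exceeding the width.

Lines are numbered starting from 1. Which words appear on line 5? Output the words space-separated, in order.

Answer: play

Derivation:
Line 1: ['ant', 'on', 'warm'] (min_width=11, slack=0)
Line 2: ['an', 'bread'] (min_width=8, slack=3)
Line 3: ['elephant'] (min_width=8, slack=3)
Line 4: ['frog', 'metal'] (min_width=10, slack=1)
Line 5: ['play'] (min_width=4, slack=7)
Line 6: ['problem', 'no'] (min_width=10, slack=1)
Line 7: ['fish'] (min_width=4, slack=7)
Line 8: ['morning'] (min_width=7, slack=4)
Line 9: ['heart', 'or'] (min_width=8, slack=3)
Line 10: ['line', 'will'] (min_width=9, slack=2)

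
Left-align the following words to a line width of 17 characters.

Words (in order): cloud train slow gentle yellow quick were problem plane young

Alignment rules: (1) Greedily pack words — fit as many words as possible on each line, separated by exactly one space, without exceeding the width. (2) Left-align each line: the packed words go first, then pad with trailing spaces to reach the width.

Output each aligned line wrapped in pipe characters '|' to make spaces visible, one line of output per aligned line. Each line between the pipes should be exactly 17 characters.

Answer: |cloud train slow |
|gentle yellow    |
|quick were       |
|problem plane    |
|young            |

Derivation:
Line 1: ['cloud', 'train', 'slow'] (min_width=16, slack=1)
Line 2: ['gentle', 'yellow'] (min_width=13, slack=4)
Line 3: ['quick', 'were'] (min_width=10, slack=7)
Line 4: ['problem', 'plane'] (min_width=13, slack=4)
Line 5: ['young'] (min_width=5, slack=12)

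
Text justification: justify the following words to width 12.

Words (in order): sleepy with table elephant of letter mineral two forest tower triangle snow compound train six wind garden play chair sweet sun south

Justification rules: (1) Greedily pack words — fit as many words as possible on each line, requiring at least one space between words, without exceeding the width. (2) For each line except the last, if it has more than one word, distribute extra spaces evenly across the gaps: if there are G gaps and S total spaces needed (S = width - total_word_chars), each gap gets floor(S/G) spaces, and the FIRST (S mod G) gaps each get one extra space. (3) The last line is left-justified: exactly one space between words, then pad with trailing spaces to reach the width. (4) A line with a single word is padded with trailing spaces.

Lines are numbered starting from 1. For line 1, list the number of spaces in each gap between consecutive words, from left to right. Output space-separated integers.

Answer: 2

Derivation:
Line 1: ['sleepy', 'with'] (min_width=11, slack=1)
Line 2: ['table'] (min_width=5, slack=7)
Line 3: ['elephant', 'of'] (min_width=11, slack=1)
Line 4: ['letter'] (min_width=6, slack=6)
Line 5: ['mineral', 'two'] (min_width=11, slack=1)
Line 6: ['forest', 'tower'] (min_width=12, slack=0)
Line 7: ['triangle'] (min_width=8, slack=4)
Line 8: ['snow'] (min_width=4, slack=8)
Line 9: ['compound'] (min_width=8, slack=4)
Line 10: ['train', 'six'] (min_width=9, slack=3)
Line 11: ['wind', 'garden'] (min_width=11, slack=1)
Line 12: ['play', 'chair'] (min_width=10, slack=2)
Line 13: ['sweet', 'sun'] (min_width=9, slack=3)
Line 14: ['south'] (min_width=5, slack=7)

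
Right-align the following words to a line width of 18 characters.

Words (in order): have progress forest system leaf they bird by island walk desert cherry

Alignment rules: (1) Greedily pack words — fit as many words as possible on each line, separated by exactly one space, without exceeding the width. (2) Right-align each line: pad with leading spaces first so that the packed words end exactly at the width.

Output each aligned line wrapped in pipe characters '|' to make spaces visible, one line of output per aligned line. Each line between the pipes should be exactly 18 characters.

Line 1: ['have', 'progress'] (min_width=13, slack=5)
Line 2: ['forest', 'system', 'leaf'] (min_width=18, slack=0)
Line 3: ['they', 'bird', 'by'] (min_width=12, slack=6)
Line 4: ['island', 'walk', 'desert'] (min_width=18, slack=0)
Line 5: ['cherry'] (min_width=6, slack=12)

Answer: |     have progress|
|forest system leaf|
|      they bird by|
|island walk desert|
|            cherry|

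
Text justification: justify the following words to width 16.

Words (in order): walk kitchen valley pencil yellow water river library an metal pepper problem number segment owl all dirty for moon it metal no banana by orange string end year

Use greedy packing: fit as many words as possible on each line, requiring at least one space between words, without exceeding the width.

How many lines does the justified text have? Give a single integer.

Line 1: ['walk', 'kitchen'] (min_width=12, slack=4)
Line 2: ['valley', 'pencil'] (min_width=13, slack=3)
Line 3: ['yellow', 'water'] (min_width=12, slack=4)
Line 4: ['river', 'library', 'an'] (min_width=16, slack=0)
Line 5: ['metal', 'pepper'] (min_width=12, slack=4)
Line 6: ['problem', 'number'] (min_width=14, slack=2)
Line 7: ['segment', 'owl', 'all'] (min_width=15, slack=1)
Line 8: ['dirty', 'for', 'moon'] (min_width=14, slack=2)
Line 9: ['it', 'metal', 'no'] (min_width=11, slack=5)
Line 10: ['banana', 'by', 'orange'] (min_width=16, slack=0)
Line 11: ['string', 'end', 'year'] (min_width=15, slack=1)
Total lines: 11

Answer: 11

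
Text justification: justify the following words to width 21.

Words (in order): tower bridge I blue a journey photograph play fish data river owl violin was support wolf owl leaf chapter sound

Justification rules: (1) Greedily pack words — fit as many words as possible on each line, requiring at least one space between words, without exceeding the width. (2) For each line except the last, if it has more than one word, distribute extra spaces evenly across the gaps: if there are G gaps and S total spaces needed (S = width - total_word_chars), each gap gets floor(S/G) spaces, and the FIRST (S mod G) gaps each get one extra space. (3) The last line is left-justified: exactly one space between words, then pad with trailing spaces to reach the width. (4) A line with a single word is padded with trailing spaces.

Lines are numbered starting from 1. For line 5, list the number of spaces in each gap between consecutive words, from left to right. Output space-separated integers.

Line 1: ['tower', 'bridge', 'I', 'blue', 'a'] (min_width=21, slack=0)
Line 2: ['journey', 'photograph'] (min_width=18, slack=3)
Line 3: ['play', 'fish', 'data', 'river'] (min_width=20, slack=1)
Line 4: ['owl', 'violin', 'was'] (min_width=14, slack=7)
Line 5: ['support', 'wolf', 'owl', 'leaf'] (min_width=21, slack=0)
Line 6: ['chapter', 'sound'] (min_width=13, slack=8)

Answer: 1 1 1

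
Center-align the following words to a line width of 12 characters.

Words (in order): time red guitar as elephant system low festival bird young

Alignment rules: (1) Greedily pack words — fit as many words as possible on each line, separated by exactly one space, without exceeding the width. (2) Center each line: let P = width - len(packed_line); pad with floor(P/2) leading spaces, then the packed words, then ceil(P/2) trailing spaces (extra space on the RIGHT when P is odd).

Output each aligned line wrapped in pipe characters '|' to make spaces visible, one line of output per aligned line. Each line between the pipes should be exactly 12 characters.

Answer: |  time red  |
| guitar as  |
|  elephant  |
| system low |
|  festival  |
| bird young |

Derivation:
Line 1: ['time', 'red'] (min_width=8, slack=4)
Line 2: ['guitar', 'as'] (min_width=9, slack=3)
Line 3: ['elephant'] (min_width=8, slack=4)
Line 4: ['system', 'low'] (min_width=10, slack=2)
Line 5: ['festival'] (min_width=8, slack=4)
Line 6: ['bird', 'young'] (min_width=10, slack=2)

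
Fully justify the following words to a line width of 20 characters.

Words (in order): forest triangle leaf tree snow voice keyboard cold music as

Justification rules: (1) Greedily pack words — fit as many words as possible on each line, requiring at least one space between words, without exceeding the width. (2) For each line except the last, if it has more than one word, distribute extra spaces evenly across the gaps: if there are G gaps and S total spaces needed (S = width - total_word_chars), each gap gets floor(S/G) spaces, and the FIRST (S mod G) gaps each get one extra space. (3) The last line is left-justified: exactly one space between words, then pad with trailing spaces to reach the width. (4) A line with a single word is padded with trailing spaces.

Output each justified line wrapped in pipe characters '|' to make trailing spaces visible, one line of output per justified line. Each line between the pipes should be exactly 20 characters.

Answer: |forest triangle leaf|
|tree    snow   voice|
|keyboard  cold music|
|as                  |

Derivation:
Line 1: ['forest', 'triangle', 'leaf'] (min_width=20, slack=0)
Line 2: ['tree', 'snow', 'voice'] (min_width=15, slack=5)
Line 3: ['keyboard', 'cold', 'music'] (min_width=19, slack=1)
Line 4: ['as'] (min_width=2, slack=18)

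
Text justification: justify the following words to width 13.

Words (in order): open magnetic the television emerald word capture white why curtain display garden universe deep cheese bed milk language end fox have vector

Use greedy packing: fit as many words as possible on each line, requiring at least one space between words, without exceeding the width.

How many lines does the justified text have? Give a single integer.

Line 1: ['open', 'magnetic'] (min_width=13, slack=0)
Line 2: ['the'] (min_width=3, slack=10)
Line 3: ['television'] (min_width=10, slack=3)
Line 4: ['emerald', 'word'] (min_width=12, slack=1)
Line 5: ['capture', 'white'] (min_width=13, slack=0)
Line 6: ['why', 'curtain'] (min_width=11, slack=2)
Line 7: ['display'] (min_width=7, slack=6)
Line 8: ['garden'] (min_width=6, slack=7)
Line 9: ['universe', 'deep'] (min_width=13, slack=0)
Line 10: ['cheese', 'bed'] (min_width=10, slack=3)
Line 11: ['milk', 'language'] (min_width=13, slack=0)
Line 12: ['end', 'fox', 'have'] (min_width=12, slack=1)
Line 13: ['vector'] (min_width=6, slack=7)
Total lines: 13

Answer: 13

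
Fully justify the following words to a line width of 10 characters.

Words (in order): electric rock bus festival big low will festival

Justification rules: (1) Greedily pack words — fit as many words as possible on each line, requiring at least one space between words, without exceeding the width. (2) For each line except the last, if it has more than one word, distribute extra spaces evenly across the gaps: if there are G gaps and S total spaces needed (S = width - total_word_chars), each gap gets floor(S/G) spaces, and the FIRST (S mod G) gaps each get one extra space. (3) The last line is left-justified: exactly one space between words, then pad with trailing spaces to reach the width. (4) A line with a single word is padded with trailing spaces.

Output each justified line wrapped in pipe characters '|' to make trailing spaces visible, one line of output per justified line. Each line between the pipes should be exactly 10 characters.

Line 1: ['electric'] (min_width=8, slack=2)
Line 2: ['rock', 'bus'] (min_width=8, slack=2)
Line 3: ['festival'] (min_width=8, slack=2)
Line 4: ['big', 'low'] (min_width=7, slack=3)
Line 5: ['will'] (min_width=4, slack=6)
Line 6: ['festival'] (min_width=8, slack=2)

Answer: |electric  |
|rock   bus|
|festival  |
|big    low|
|will      |
|festival  |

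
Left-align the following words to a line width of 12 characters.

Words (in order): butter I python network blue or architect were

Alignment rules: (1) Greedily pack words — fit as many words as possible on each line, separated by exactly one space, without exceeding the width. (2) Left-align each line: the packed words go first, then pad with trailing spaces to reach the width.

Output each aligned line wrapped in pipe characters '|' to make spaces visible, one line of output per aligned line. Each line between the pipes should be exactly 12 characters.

Answer: |butter I    |
|python      |
|network blue|
|or architect|
|were        |

Derivation:
Line 1: ['butter', 'I'] (min_width=8, slack=4)
Line 2: ['python'] (min_width=6, slack=6)
Line 3: ['network', 'blue'] (min_width=12, slack=0)
Line 4: ['or', 'architect'] (min_width=12, slack=0)
Line 5: ['were'] (min_width=4, slack=8)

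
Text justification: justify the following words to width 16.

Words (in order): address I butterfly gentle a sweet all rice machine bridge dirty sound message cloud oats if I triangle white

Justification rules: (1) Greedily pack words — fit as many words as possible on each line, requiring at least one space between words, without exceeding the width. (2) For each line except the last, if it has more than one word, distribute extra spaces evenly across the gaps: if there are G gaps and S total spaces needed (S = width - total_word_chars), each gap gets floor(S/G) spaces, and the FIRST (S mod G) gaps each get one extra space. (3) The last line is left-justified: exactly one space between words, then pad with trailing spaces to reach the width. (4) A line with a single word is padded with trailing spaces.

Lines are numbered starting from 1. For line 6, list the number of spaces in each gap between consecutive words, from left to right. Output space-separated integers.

Answer: 4

Derivation:
Line 1: ['address', 'I'] (min_width=9, slack=7)
Line 2: ['butterfly', 'gentle'] (min_width=16, slack=0)
Line 3: ['a', 'sweet', 'all', 'rice'] (min_width=16, slack=0)
Line 4: ['machine', 'bridge'] (min_width=14, slack=2)
Line 5: ['dirty', 'sound'] (min_width=11, slack=5)
Line 6: ['message', 'cloud'] (min_width=13, slack=3)
Line 7: ['oats', 'if', 'I'] (min_width=9, slack=7)
Line 8: ['triangle', 'white'] (min_width=14, slack=2)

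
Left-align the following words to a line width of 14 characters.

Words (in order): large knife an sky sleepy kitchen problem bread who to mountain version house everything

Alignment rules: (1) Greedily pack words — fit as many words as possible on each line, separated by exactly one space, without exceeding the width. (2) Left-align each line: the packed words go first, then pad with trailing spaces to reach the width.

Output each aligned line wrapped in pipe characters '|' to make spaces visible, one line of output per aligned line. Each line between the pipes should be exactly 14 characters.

Line 1: ['large', 'knife', 'an'] (min_width=14, slack=0)
Line 2: ['sky', 'sleepy'] (min_width=10, slack=4)
Line 3: ['kitchen'] (min_width=7, slack=7)
Line 4: ['problem', 'bread'] (min_width=13, slack=1)
Line 5: ['who', 'to'] (min_width=6, slack=8)
Line 6: ['mountain'] (min_width=8, slack=6)
Line 7: ['version', 'house'] (min_width=13, slack=1)
Line 8: ['everything'] (min_width=10, slack=4)

Answer: |large knife an|
|sky sleepy    |
|kitchen       |
|problem bread |
|who to        |
|mountain      |
|version house |
|everything    |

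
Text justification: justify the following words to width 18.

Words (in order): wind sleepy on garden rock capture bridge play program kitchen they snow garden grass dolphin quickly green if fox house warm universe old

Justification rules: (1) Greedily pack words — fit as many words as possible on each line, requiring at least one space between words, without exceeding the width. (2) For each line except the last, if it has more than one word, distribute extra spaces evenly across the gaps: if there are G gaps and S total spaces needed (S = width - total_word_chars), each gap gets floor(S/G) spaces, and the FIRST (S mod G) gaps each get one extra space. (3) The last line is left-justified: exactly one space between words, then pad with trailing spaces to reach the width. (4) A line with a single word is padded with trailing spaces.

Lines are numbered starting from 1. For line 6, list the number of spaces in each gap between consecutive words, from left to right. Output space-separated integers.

Answer: 7

Derivation:
Line 1: ['wind', 'sleepy', 'on'] (min_width=14, slack=4)
Line 2: ['garden', 'rock'] (min_width=11, slack=7)
Line 3: ['capture', 'bridge'] (min_width=14, slack=4)
Line 4: ['play', 'program'] (min_width=12, slack=6)
Line 5: ['kitchen', 'they', 'snow'] (min_width=17, slack=1)
Line 6: ['garden', 'grass'] (min_width=12, slack=6)
Line 7: ['dolphin', 'quickly'] (min_width=15, slack=3)
Line 8: ['green', 'if', 'fox', 'house'] (min_width=18, slack=0)
Line 9: ['warm', 'universe', 'old'] (min_width=17, slack=1)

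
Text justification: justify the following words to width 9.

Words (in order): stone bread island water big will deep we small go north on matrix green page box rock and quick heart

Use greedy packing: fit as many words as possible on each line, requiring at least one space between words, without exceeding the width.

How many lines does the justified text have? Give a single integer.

Line 1: ['stone'] (min_width=5, slack=4)
Line 2: ['bread'] (min_width=5, slack=4)
Line 3: ['island'] (min_width=6, slack=3)
Line 4: ['water', 'big'] (min_width=9, slack=0)
Line 5: ['will', 'deep'] (min_width=9, slack=0)
Line 6: ['we', 'small'] (min_width=8, slack=1)
Line 7: ['go', 'north'] (min_width=8, slack=1)
Line 8: ['on', 'matrix'] (min_width=9, slack=0)
Line 9: ['green'] (min_width=5, slack=4)
Line 10: ['page', 'box'] (min_width=8, slack=1)
Line 11: ['rock', 'and'] (min_width=8, slack=1)
Line 12: ['quick'] (min_width=5, slack=4)
Line 13: ['heart'] (min_width=5, slack=4)
Total lines: 13

Answer: 13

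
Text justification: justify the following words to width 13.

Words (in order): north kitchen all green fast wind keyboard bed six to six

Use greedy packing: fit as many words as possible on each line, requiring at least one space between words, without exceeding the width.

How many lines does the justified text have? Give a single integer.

Answer: 5

Derivation:
Line 1: ['north', 'kitchen'] (min_width=13, slack=0)
Line 2: ['all', 'green'] (min_width=9, slack=4)
Line 3: ['fast', 'wind'] (min_width=9, slack=4)
Line 4: ['keyboard', 'bed'] (min_width=12, slack=1)
Line 5: ['six', 'to', 'six'] (min_width=10, slack=3)
Total lines: 5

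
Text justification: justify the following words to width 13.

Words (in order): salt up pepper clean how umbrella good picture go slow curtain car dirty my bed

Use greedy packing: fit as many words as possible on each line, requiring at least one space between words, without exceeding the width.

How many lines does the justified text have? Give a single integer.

Answer: 7

Derivation:
Line 1: ['salt', 'up'] (min_width=7, slack=6)
Line 2: ['pepper', 'clean'] (min_width=12, slack=1)
Line 3: ['how', 'umbrella'] (min_width=12, slack=1)
Line 4: ['good', 'picture'] (min_width=12, slack=1)
Line 5: ['go', 'slow'] (min_width=7, slack=6)
Line 6: ['curtain', 'car'] (min_width=11, slack=2)
Line 7: ['dirty', 'my', 'bed'] (min_width=12, slack=1)
Total lines: 7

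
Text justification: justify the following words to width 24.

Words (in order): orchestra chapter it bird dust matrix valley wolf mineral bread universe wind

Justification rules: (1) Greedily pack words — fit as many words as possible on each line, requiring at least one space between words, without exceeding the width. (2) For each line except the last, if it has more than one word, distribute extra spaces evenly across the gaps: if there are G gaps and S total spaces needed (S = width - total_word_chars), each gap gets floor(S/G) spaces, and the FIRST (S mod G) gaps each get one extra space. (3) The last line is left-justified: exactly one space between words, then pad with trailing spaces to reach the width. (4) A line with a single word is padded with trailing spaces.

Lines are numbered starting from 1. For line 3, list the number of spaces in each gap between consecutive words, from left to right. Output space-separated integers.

Line 1: ['orchestra', 'chapter', 'it'] (min_width=20, slack=4)
Line 2: ['bird', 'dust', 'matrix', 'valley'] (min_width=23, slack=1)
Line 3: ['wolf', 'mineral', 'bread'] (min_width=18, slack=6)
Line 4: ['universe', 'wind'] (min_width=13, slack=11)

Answer: 4 4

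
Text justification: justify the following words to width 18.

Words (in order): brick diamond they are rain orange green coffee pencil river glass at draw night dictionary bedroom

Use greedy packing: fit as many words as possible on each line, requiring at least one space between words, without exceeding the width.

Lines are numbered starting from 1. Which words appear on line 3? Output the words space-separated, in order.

Line 1: ['brick', 'diamond', 'they'] (min_width=18, slack=0)
Line 2: ['are', 'rain', 'orange'] (min_width=15, slack=3)
Line 3: ['green', 'coffee'] (min_width=12, slack=6)
Line 4: ['pencil', 'river', 'glass'] (min_width=18, slack=0)
Line 5: ['at', 'draw', 'night'] (min_width=13, slack=5)
Line 6: ['dictionary', 'bedroom'] (min_width=18, slack=0)

Answer: green coffee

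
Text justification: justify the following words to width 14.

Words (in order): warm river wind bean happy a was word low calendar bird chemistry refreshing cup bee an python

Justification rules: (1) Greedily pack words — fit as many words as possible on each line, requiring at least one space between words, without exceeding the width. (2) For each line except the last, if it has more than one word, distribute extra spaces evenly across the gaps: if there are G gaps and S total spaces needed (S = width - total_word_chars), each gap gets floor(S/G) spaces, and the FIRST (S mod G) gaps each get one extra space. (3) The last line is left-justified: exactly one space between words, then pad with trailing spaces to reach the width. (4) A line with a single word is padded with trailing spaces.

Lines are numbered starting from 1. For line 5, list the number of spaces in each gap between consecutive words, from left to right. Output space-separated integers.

Answer: 2

Derivation:
Line 1: ['warm', 'river'] (min_width=10, slack=4)
Line 2: ['wind', 'bean'] (min_width=9, slack=5)
Line 3: ['happy', 'a', 'was'] (min_width=11, slack=3)
Line 4: ['word', 'low'] (min_width=8, slack=6)
Line 5: ['calendar', 'bird'] (min_width=13, slack=1)
Line 6: ['chemistry'] (min_width=9, slack=5)
Line 7: ['refreshing', 'cup'] (min_width=14, slack=0)
Line 8: ['bee', 'an', 'python'] (min_width=13, slack=1)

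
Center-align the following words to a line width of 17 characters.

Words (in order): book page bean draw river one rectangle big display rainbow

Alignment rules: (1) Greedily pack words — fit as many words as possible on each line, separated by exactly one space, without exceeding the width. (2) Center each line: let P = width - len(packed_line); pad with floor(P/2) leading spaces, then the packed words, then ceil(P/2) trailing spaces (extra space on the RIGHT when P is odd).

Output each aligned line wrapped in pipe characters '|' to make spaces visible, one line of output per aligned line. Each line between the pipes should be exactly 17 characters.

Line 1: ['book', 'page', 'bean'] (min_width=14, slack=3)
Line 2: ['draw', 'river', 'one'] (min_width=14, slack=3)
Line 3: ['rectangle', 'big'] (min_width=13, slack=4)
Line 4: ['display', 'rainbow'] (min_width=15, slack=2)

Answer: | book page bean  |
| draw river one  |
|  rectangle big  |
| display rainbow |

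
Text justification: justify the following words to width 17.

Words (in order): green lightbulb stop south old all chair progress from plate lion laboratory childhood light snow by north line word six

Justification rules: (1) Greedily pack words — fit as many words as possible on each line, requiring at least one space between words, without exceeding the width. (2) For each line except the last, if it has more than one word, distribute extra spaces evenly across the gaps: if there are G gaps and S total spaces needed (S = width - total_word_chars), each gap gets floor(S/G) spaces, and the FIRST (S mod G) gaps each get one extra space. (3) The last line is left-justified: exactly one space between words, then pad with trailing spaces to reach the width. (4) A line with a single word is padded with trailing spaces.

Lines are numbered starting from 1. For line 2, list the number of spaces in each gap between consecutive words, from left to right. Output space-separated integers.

Answer: 3 2

Derivation:
Line 1: ['green', 'lightbulb'] (min_width=15, slack=2)
Line 2: ['stop', 'south', 'old'] (min_width=14, slack=3)
Line 3: ['all', 'chair'] (min_width=9, slack=8)
Line 4: ['progress', 'from'] (min_width=13, slack=4)
Line 5: ['plate', 'lion'] (min_width=10, slack=7)
Line 6: ['laboratory'] (min_width=10, slack=7)
Line 7: ['childhood', 'light'] (min_width=15, slack=2)
Line 8: ['snow', 'by', 'north'] (min_width=13, slack=4)
Line 9: ['line', 'word', 'six'] (min_width=13, slack=4)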